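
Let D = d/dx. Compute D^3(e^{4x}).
64 e^{4 x}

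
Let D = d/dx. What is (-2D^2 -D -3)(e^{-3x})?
- 18 e^{- 3 x}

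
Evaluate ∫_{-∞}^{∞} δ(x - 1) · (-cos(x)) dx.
- \cos{\left(1 \right)}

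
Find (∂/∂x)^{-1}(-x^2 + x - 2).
- \frac{x^{3}}{3} + \frac{x^{2}}{2} - 2 x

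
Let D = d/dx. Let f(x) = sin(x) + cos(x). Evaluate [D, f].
- \sin{\left(x \right)} + \cos{\left(x \right)}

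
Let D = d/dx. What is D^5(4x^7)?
10080 x^{2}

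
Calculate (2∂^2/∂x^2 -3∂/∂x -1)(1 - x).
x + 2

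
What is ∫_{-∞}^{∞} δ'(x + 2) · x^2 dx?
4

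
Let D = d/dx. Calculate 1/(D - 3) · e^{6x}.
\frac{e^{6 x}}{3}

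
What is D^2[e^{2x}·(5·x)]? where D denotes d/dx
20 \left(x + 1\right) e^{2 x}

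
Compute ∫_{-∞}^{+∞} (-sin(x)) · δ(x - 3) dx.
- \sin{\left(3 \right)}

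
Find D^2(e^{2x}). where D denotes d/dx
4 e^{2 x}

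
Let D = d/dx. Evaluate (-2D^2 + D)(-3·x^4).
12 x^{2} \left(6 - x\right)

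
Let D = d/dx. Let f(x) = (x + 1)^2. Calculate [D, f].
2 x + 2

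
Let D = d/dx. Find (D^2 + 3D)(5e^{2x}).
50 e^{2 x}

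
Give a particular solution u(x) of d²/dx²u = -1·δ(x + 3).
-\frac{|x + 3|}{2}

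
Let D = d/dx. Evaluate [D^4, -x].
-4D^{3}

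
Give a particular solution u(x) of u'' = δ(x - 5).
\frac{|x - 5|}{2}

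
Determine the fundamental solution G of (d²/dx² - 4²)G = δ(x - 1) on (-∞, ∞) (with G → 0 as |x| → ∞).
-\frac{e^{-4|x - 1|}}{8}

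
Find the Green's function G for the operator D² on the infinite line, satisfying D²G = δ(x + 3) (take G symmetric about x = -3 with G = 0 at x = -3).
\frac{|x + 3|}{2}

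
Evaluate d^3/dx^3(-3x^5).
- 180 x^{2}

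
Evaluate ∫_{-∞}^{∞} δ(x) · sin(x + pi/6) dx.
\frac{1}{2}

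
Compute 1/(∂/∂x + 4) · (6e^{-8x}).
- \frac{3 e^{- 8 x}}{2}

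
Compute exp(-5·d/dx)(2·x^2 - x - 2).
2 x^{2} - 21 x + 53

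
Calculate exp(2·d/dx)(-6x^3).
- 6 x^{3} - 36 x^{2} - 72 x - 48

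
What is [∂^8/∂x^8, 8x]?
64\frac{d^{7}}{dx^{7}}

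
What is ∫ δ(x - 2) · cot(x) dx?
\cot{\left(2 \right)}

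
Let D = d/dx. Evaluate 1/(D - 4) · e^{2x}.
- \frac{e^{2 x}}{2}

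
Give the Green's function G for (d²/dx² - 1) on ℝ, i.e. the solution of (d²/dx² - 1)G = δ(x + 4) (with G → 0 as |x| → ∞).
-\frac{e^{-|x + 4|}}{2}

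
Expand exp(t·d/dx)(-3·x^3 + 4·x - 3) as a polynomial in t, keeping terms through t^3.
- 3 t^{3} - 9 t^{2} x - t \left(9 x^{2} - 4\right) - 3 x^{3} + 4 x - 3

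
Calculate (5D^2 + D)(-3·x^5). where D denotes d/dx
15 x^{3} \left(- x - 20\right)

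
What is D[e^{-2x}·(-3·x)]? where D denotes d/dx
3 \left(2 x - 1\right) e^{- 2 x}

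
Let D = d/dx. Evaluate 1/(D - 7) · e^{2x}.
- \frac{e^{2 x}}{5}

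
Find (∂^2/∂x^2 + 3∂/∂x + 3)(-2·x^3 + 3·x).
- 6 x^{3} - 18 x^{2} - 3 x + 9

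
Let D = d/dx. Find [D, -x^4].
- 4 x^{3}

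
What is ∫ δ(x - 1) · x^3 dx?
1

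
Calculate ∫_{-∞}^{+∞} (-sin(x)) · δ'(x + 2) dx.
\cos{\left(2 \right)}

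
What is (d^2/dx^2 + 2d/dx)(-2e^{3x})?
- 30 e^{3 x}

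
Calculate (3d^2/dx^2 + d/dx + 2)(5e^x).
30 e^{x}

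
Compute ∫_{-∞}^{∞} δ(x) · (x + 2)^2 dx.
4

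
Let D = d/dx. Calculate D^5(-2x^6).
- 1440 x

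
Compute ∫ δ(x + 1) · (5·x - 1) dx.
-6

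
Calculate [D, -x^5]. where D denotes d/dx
- 5 x^{4}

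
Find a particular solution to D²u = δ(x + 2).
\frac{|x + 2|}{2}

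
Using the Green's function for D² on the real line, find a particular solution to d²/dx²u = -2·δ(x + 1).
-|x + 1|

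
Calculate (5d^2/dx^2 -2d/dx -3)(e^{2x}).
13 e^{2 x}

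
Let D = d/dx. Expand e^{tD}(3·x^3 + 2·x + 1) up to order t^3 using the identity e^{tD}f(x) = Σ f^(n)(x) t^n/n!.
3 t^{3} + 9 t^{2} x + t \left(9 x^{2} + 2\right) + 3 x^{3} + 2 x + 1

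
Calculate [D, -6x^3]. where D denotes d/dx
- 18 x^{2}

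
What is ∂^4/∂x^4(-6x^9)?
- 18144 x^{5}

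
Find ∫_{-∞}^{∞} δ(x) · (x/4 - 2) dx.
-2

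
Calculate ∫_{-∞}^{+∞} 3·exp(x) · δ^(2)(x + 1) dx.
\frac{3}{e}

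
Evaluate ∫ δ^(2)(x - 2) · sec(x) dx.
\left(1 + 2 \tan^{2}{\left(2 \right)}\right) \sec{\left(2 \right)}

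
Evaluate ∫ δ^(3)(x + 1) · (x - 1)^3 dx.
-6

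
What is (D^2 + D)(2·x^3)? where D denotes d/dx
6 x \left(x + 2\right)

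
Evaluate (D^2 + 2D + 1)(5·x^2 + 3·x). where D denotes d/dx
5 x^{2} + 23 x + 16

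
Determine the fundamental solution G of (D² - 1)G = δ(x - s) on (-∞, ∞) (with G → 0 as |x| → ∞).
-\frac{e^{-|x-s|}}{2}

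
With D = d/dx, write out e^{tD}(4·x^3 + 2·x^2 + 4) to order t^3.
4 t^{3} + 2 t^{2} \left(6 x + 1\right) + 4 t x \left(3 x + 1\right) + 4 x^{3} + 2 x^{2} + 4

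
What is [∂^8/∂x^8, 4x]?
32\frac{d^{7}}{dx^{7}}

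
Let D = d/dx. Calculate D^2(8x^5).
160 x^{3}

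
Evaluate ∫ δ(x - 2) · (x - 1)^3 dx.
1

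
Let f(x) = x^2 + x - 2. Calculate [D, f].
2 x + 1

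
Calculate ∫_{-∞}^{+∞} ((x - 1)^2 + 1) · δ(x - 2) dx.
2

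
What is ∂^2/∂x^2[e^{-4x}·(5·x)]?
40 \left(2 x - 1\right) e^{- 4 x}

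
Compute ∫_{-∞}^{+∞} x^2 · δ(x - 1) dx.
1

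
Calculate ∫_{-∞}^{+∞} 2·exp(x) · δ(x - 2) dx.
2 e^{2}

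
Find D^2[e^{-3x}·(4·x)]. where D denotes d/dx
12 \left(3 x - 2\right) e^{- 3 x}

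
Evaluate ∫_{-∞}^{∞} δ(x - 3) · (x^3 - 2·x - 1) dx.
20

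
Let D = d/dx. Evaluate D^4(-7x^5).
- 840 x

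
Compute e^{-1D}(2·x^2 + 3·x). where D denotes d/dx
2 x^{2} - x - 1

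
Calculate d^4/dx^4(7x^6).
2520 x^{2}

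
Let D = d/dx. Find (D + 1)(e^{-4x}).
- 3 e^{- 4 x}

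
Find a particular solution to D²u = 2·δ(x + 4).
|x + 4|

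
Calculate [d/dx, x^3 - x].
3 x^{2} - 1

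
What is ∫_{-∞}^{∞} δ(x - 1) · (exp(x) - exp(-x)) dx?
2 \sinh{\left(1 \right)}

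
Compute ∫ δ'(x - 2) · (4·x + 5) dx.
-4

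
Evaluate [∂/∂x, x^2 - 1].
2 x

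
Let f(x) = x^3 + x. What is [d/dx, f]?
3 x^{2} + 1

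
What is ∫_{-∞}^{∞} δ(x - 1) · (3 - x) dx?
2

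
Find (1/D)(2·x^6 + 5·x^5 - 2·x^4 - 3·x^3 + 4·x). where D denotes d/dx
\frac{2 x^{7}}{7} + \frac{5 x^{6}}{6} - \frac{2 x^{5}}{5} - \frac{3 x^{4}}{4} + 2 x^{2}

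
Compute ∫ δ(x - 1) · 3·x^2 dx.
3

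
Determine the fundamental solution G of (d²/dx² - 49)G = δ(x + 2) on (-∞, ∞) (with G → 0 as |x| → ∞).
-\frac{e^{-7|x + 2|}}{14}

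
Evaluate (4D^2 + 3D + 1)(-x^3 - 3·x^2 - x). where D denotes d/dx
- x^{3} - 12 x^{2} - 43 x - 27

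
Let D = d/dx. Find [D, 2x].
2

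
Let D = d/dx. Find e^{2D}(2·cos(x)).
2 \cos{\left(x + 2 \right)}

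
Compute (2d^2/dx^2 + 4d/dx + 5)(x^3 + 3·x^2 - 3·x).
x \left(5 x^{2} + 27 x + 21\right)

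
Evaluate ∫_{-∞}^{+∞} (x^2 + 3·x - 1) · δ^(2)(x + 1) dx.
2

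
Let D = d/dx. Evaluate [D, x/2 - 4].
\frac{1}{2}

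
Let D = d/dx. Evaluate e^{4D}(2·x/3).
\frac{2 x}{3} + \frac{8}{3}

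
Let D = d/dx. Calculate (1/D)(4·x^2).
\frac{4 x^{3}}{3}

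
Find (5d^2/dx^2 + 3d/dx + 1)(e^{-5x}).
111 e^{- 5 x}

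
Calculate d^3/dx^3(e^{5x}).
125 e^{5 x}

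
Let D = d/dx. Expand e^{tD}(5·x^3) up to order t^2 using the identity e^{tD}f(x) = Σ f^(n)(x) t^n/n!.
5 x \left(3 t^{2} + 3 t x + x^{2}\right)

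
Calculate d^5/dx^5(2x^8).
13440 x^{3}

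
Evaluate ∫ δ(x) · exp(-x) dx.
1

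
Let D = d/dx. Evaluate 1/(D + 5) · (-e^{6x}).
- \frac{e^{6 x}}{11}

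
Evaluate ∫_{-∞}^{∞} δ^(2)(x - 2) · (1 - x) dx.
0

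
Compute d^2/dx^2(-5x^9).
- 360 x^{7}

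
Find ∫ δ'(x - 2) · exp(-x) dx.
e^{-2}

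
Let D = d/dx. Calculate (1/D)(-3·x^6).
- \frac{3 x^{7}}{7}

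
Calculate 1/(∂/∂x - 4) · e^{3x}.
- e^{3 x}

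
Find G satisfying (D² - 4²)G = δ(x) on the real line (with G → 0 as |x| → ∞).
-\frac{e^{-4|x|}}{8}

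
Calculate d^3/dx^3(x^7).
210 x^{4}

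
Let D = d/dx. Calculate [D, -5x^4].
- 20 x^{3}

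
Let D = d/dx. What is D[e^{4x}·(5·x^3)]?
x^{2} \left(20 x + 15\right) e^{4 x}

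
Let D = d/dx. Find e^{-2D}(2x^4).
2 x^{4} - 16 x^{3} + 48 x^{2} - 64 x + 32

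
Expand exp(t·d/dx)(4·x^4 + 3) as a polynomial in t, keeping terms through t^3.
16 t^{3} x + 24 t^{2} x^{2} + 16 t x^{3} + 4 x^{4} + 3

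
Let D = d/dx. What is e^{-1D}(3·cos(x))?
3 \cos{\left(x - 1 \right)}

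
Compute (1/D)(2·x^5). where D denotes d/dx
\frac{x^{6}}{3}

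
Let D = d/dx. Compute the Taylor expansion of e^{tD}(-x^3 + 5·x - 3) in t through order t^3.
- t^{3} - 3 t^{2} x - t \left(3 x^{2} - 5\right) - x^{3} + 5 x - 3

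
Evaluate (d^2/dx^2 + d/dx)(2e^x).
4 e^{x}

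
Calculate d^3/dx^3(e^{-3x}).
- 27 e^{- 3 x}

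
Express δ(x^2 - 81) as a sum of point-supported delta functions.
\frac{\delta(x - 9) + \delta(x + 9)}{18}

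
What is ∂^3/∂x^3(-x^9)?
- 504 x^{6}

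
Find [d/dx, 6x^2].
12 x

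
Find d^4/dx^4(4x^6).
1440 x^{2}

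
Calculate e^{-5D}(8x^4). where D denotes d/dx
8 x^{4} - 160 x^{3} + 1200 x^{2} - 4000 x + 5000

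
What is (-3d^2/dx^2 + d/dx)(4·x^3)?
12 x \left(x - 6\right)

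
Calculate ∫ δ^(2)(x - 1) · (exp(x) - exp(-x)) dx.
2 \sinh{\left(1 \right)}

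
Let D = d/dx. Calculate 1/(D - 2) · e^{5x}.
\frac{e^{5 x}}{3}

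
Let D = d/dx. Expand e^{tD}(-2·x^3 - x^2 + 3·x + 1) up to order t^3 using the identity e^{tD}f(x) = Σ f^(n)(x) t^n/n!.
- 2 t^{3} - t^{2} \left(6 x + 1\right) - t \left(6 x^{2} + 2 x - 3\right) - 2 x^{3} - x^{2} + 3 x + 1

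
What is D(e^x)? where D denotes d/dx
e^{x}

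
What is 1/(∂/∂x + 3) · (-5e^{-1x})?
- \frac{5 e^{- x}}{2}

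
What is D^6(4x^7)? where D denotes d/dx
20160 x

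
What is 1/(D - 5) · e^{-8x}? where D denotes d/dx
- \frac{e^{- 8 x}}{13}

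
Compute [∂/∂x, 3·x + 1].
3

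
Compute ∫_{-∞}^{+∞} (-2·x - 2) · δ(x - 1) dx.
-4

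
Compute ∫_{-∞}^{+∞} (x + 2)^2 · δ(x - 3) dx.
25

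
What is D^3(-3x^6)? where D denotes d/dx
- 360 x^{3}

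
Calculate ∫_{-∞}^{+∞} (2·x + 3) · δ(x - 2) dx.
7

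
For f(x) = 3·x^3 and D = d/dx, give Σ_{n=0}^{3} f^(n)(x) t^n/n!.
3 t^{3} + 9 t^{2} x + 9 t x^{2} + 3 x^{3}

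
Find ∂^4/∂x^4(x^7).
840 x^{3}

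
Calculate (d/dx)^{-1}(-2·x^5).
- \frac{x^{6}}{3}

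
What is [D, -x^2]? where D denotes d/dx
- 2 x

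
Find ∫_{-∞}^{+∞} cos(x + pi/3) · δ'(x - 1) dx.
\sin{\left(1 + \frac{\pi}{3} \right)}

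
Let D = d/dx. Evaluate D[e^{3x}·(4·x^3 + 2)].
\left(12 x^{3} + 12 x^{2} + 6\right) e^{3 x}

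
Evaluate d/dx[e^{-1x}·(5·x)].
5 \left(1 - x\right) e^{- x}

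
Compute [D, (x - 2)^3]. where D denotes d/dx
3 \left(x - 2\right)^{2}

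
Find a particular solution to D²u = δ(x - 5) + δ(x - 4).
\frac{|x - 5|}{2} + \frac{|x - 4|}{2}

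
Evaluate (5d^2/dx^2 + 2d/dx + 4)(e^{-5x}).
119 e^{- 5 x}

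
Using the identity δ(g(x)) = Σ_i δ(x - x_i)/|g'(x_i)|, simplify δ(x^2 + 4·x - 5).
\frac{\delta(x + 5) + \delta(x - 1)}{6}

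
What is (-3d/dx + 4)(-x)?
3 - 4 x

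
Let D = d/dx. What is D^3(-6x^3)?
-36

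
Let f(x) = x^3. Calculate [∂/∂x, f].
3 x^{2}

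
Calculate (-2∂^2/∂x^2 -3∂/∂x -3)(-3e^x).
24 e^{x}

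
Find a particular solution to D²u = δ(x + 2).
\frac{|x + 2|}{2}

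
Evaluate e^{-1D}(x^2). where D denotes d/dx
x^{2} - 2 x + 1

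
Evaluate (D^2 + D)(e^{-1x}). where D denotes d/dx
0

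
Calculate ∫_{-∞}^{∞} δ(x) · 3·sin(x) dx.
0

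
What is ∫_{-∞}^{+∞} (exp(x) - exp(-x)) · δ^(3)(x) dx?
-2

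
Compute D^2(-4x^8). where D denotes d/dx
- 224 x^{6}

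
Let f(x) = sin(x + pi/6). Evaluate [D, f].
\cos{\left(x + \frac{\pi}{6} \right)}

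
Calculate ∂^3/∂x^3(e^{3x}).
27 e^{3 x}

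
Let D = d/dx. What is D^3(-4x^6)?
- 480 x^{3}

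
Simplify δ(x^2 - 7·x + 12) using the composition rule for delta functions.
\frac{\delta(x - 3) + \delta(x - 4)}{1}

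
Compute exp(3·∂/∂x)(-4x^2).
- 4 x^{2} - 24 x - 36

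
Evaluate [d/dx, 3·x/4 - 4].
\frac{3}{4}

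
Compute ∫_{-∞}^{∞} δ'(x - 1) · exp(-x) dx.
e^{-1}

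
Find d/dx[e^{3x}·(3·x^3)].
9 x^{2} \left(x + 1\right) e^{3 x}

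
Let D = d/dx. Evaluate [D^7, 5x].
35D^{6}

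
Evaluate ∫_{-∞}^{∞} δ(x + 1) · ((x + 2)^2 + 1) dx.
2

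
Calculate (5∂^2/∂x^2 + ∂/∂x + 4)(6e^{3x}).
312 e^{3 x}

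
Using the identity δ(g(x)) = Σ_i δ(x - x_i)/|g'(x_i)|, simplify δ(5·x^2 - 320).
\frac{\delta(x - 8) + \delta(x + 8)}{80}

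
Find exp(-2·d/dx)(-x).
2 - x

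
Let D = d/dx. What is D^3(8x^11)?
7920 x^{8}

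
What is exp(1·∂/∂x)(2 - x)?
1 - x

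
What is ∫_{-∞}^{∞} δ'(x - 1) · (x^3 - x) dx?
-2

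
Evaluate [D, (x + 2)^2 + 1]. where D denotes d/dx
2 x + 4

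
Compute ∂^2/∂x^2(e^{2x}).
4 e^{2 x}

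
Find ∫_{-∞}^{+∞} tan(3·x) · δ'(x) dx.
-3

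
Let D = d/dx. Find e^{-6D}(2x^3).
2 x^{3} - 36 x^{2} + 216 x - 432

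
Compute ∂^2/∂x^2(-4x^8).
- 224 x^{6}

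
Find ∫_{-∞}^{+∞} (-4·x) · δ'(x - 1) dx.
4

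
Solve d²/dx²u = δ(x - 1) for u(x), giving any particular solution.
\frac{|x - 1|}{2}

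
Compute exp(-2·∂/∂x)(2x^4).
2 x^{4} - 16 x^{3} + 48 x^{2} - 64 x + 32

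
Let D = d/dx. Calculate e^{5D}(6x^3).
6 x^{3} + 90 x^{2} + 450 x + 750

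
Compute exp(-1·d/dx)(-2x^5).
- 2 x^{5} + 10 x^{4} - 20 x^{3} + 20 x^{2} - 10 x + 2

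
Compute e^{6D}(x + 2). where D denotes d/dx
x + 8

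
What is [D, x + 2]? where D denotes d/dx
1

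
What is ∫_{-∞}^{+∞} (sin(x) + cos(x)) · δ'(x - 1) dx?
- \cos{\left(1 \right)} + \sin{\left(1 \right)}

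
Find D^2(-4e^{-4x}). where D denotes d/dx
- 64 e^{- 4 x}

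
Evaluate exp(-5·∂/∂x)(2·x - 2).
2 x - 12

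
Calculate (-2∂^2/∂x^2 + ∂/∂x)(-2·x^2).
8 - 4 x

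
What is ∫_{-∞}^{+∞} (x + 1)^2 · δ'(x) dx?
-2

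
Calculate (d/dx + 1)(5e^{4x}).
25 e^{4 x}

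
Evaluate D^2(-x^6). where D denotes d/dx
- 30 x^{4}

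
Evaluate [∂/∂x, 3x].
3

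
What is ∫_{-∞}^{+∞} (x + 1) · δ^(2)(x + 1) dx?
0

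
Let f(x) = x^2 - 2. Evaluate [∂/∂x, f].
2 x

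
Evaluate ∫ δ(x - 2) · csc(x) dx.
\csc{\left(2 \right)}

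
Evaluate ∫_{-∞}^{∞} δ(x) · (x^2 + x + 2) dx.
2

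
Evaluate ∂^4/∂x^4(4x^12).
47520 x^{8}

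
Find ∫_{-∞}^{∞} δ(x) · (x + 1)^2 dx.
1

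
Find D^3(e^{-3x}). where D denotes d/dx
- 27 e^{- 3 x}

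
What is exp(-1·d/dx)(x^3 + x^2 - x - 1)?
x^{2} \left(x - 2\right)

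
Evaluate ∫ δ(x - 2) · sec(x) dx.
\sec{\left(2 \right)}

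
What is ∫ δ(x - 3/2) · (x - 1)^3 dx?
\frac{1}{8}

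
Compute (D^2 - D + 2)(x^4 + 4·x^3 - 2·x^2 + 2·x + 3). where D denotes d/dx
2 x \left(x^{3} + 2 x^{2} - 2 x + 16\right)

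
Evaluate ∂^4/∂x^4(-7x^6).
- 2520 x^{2}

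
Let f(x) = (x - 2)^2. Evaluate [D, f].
2 x - 4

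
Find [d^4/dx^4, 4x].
16\frac{d^{3}}{dx^{3}}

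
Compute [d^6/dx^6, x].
6\frac{d^{5}}{dx^{5}}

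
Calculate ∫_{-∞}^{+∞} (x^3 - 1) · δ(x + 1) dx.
-2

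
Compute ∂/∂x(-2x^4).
- 8 x^{3}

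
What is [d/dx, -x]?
-1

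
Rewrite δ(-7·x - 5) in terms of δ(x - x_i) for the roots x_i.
\frac{\delta(x + 5/7)}{7}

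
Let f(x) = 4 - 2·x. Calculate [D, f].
-2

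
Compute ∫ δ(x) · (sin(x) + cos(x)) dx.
1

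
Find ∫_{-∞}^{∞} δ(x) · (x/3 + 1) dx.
1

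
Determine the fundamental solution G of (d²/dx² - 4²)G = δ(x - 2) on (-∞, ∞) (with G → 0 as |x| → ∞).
-\frac{e^{-4|x - 2|}}{8}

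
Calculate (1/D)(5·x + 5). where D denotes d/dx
\frac{5 x^{2}}{2} + 5 x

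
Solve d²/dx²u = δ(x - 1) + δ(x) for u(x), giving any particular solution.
\frac{|x - 1|}{2} + \frac{|x|}{2}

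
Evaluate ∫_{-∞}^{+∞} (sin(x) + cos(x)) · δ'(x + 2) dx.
- \sin{\left(2 \right)} - \cos{\left(2 \right)}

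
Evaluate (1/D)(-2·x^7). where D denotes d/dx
- \frac{x^{8}}{4}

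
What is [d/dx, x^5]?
5 x^{4}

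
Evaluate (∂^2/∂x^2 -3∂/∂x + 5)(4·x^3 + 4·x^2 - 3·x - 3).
20 x^{3} - 16 x^{2} - 15 x + 2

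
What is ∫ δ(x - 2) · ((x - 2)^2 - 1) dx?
-1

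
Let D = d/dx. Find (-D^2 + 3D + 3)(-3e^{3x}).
- 9 e^{3 x}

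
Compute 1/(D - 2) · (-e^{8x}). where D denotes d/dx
- \frac{e^{8 x}}{6}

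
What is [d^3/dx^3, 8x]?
24\frac{d^{2}}{dx^{2}}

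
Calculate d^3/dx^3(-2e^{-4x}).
128 e^{- 4 x}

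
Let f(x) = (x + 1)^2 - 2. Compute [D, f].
2 x + 2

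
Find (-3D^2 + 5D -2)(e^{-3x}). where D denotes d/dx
- 44 e^{- 3 x}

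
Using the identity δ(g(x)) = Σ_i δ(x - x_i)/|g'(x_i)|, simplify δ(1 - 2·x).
\frac{\delta(x - 1/2)}{2}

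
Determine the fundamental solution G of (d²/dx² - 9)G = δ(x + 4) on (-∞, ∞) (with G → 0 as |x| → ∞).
-\frac{e^{-3|x + 4|}}{6}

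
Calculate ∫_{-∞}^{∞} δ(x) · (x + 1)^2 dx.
1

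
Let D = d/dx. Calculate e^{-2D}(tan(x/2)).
\tan{\left(\frac{x}{2} - 1 \right)}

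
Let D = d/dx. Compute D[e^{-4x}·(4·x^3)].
x^{2} \left(12 - 16 x\right) e^{- 4 x}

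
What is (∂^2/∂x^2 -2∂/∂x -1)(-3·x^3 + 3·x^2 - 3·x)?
3 x^{3} + 15 x^{2} - 27 x + 12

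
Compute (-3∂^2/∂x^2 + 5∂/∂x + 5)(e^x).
7 e^{x}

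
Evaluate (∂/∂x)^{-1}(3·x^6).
\frac{3 x^{7}}{7}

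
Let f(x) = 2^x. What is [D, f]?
2^{x} \log{\left(2 \right)}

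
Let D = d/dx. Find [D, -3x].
-3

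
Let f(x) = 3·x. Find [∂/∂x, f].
3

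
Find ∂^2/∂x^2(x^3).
6 x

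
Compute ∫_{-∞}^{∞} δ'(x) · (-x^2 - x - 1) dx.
1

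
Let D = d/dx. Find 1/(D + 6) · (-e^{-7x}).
e^{- 7 x}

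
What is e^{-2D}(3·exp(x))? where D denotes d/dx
3 e^{x - 2}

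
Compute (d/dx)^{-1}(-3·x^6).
- \frac{3 x^{7}}{7}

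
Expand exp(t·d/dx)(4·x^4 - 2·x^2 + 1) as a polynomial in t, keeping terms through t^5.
4 t^{4} + 16 t^{3} x + t^{2} \left(24 x^{2} - 2\right) + 4 t x \left(4 x^{2} - 1\right) + 4 x^{4} - 2 x^{2} + 1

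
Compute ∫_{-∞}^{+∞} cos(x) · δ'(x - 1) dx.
\sin{\left(1 \right)}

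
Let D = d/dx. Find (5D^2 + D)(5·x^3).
15 x \left(x + 10\right)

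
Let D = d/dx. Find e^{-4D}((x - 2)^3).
x^{3} - 18 x^{2} + 108 x - 216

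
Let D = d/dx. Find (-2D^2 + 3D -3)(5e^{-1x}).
- 40 e^{- x}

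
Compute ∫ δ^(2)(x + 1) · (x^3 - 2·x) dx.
-6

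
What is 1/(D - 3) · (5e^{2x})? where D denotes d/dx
- 5 e^{2 x}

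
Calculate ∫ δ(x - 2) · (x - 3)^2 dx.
1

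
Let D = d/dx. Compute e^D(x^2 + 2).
x^{2} + 2 x + 3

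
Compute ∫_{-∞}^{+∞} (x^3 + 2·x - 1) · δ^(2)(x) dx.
0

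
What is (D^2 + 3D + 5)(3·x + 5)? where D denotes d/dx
15 x + 34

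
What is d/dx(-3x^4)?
- 12 x^{3}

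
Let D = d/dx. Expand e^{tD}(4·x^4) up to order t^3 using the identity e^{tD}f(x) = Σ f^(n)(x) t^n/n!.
4 x \left(4 t^{3} + 6 t^{2} x + 4 t x^{2} + x^{3}\right)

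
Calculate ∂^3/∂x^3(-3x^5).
- 180 x^{2}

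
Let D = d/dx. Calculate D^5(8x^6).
5760 x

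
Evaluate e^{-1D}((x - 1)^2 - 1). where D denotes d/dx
x^{2} - 4 x + 3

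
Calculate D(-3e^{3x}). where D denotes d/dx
- 9 e^{3 x}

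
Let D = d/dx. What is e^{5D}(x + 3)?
x + 8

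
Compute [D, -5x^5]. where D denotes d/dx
- 25 x^{4}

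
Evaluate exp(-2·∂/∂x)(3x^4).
3 x^{4} - 24 x^{3} + 72 x^{2} - 96 x + 48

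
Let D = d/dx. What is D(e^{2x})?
2 e^{2 x}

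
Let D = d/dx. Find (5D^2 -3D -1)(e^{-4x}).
91 e^{- 4 x}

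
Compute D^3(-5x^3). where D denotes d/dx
-30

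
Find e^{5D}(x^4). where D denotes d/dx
x^{4} + 20 x^{3} + 150 x^{2} + 500 x + 625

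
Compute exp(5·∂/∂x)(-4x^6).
- 4 x^{6} - 120 x^{5} - 1500 x^{4} - 10000 x^{3} - 37500 x^{2} - 75000 x - 62500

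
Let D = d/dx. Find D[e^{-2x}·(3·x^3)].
x^{2} \left(9 - 6 x\right) e^{- 2 x}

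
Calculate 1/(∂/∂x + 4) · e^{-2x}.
\frac{e^{- 2 x}}{2}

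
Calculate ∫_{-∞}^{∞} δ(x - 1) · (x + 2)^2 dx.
9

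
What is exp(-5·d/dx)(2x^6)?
2 x^{6} - 60 x^{5} + 750 x^{4} - 5000 x^{3} + 18750 x^{2} - 37500 x + 31250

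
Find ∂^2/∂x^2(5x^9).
360 x^{7}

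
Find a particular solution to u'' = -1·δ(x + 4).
-\frac{|x + 4|}{2}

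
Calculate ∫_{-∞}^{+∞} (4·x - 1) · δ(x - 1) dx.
3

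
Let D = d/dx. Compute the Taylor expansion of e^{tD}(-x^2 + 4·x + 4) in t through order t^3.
- t^{2} - 2 t \left(x - 2\right) - x^{2} + 4 x + 4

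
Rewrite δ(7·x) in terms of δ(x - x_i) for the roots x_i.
\frac{\delta(x)}{7}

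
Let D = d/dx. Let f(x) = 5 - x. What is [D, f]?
-1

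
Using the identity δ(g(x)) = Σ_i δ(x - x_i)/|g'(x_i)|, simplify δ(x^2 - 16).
\frac{\delta(x - 4) + \delta(x + 4)}{8}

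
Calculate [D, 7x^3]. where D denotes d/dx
21 x^{2}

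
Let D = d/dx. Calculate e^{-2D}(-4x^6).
- 4 x^{6} + 48 x^{5} - 240 x^{4} + 640 x^{3} - 960 x^{2} + 768 x - 256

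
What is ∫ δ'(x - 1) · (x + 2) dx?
-1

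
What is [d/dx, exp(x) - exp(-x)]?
2 \cosh{\left(x \right)}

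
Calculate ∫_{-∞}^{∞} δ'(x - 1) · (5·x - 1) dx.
-5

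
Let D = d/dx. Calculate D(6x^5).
30 x^{4}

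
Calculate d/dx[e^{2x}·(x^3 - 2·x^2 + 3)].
\left(2 x^{3} - x^{2} - 4 x + 6\right) e^{2 x}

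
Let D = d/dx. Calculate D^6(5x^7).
25200 x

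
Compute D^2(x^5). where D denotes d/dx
20 x^{3}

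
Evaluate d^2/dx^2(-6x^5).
- 120 x^{3}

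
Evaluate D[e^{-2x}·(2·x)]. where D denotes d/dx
2 \left(1 - 2 x\right) e^{- 2 x}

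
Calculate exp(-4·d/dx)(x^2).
x^{2} - 8 x + 16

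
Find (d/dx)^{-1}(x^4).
\frac{x^{5}}{5}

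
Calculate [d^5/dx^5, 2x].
10\frac{d^{4}}{dx^{4}}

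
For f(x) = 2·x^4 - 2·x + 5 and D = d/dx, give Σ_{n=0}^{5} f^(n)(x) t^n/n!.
2 t^{4} + 8 t^{3} x + 12 t^{2} x^{2} + 2 t \left(4 x^{3} - 1\right) + 2 x^{4} - 2 x + 5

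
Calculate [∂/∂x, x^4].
4 x^{3}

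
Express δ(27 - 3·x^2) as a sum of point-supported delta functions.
\frac{\delta(x - 3) + \delta(x + 3)}{18}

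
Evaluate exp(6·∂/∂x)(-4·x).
- 4 x - 24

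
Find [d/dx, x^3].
3 x^{2}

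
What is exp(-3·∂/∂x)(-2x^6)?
- 2 x^{6} + 36 x^{5} - 270 x^{4} + 1080 x^{3} - 2430 x^{2} + 2916 x - 1458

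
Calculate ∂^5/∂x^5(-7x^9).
- 105840 x^{4}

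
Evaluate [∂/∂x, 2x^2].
4 x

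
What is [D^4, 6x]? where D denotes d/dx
24D^{3}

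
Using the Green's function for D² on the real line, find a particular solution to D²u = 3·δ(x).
\frac{3|x|}{2}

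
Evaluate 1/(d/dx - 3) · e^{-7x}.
- \frac{e^{- 7 x}}{10}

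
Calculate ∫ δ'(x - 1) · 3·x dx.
-3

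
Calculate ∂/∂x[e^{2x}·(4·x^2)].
8 x \left(x + 1\right) e^{2 x}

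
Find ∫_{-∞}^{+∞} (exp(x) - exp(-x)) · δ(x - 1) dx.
2 \sinh{\left(1 \right)}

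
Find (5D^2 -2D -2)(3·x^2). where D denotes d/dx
- 6 x^{2} - 12 x + 30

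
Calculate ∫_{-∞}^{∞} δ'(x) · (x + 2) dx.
-1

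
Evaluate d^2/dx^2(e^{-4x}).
16 e^{- 4 x}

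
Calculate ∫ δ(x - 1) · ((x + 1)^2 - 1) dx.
3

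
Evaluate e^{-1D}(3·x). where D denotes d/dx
3 x - 3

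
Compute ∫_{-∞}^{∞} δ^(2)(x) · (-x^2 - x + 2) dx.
-2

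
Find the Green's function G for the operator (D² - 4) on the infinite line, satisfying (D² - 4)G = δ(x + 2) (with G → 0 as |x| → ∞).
-\frac{e^{-2|x + 2|}}{4}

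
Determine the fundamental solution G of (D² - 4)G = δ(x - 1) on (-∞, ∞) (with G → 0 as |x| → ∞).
-\frac{e^{-2|x - 1|}}{4}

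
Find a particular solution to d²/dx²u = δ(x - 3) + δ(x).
\frac{|x - 3|}{2} + \frac{|x|}{2}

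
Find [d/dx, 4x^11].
44 x^{10}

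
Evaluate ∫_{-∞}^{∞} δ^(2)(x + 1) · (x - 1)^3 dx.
-12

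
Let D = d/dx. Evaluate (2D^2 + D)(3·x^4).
12 x^{2} \left(x + 6\right)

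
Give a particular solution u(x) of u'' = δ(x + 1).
\frac{|x + 1|}{2}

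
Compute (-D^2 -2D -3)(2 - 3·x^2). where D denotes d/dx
3 x \left(3 x + 4\right)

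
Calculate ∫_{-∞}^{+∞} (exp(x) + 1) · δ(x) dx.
2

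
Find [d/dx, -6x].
-6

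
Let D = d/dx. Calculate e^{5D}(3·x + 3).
3 x + 18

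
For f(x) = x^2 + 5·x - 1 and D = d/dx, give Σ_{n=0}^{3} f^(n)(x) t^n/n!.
t^{2} + t \left(2 x + 5\right) + x^{2} + 5 x - 1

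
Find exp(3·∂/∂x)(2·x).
2 x + 6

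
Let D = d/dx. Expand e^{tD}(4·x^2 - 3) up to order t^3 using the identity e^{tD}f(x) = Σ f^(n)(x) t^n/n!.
4 t^{2} + 8 t x + 4 x^{2} - 3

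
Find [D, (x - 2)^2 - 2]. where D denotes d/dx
2 x - 4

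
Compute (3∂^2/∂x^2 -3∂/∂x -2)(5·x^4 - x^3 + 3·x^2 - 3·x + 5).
- 10 x^{4} - 58 x^{3} + 183 x^{2} - 30 x + 17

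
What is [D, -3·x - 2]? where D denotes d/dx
-3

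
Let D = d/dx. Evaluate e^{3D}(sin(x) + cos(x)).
\sqrt{2} \sin{\left(x + \frac{\pi}{4} + 3 \right)}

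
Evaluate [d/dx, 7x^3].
21 x^{2}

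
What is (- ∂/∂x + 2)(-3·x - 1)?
1 - 6 x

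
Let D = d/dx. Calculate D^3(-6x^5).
- 360 x^{2}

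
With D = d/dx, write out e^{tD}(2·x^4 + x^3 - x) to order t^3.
t^{3} \left(8 x + 1\right) + 3 t^{2} x \left(4 x + 1\right) + t \left(8 x^{3} + 3 x^{2} - 1\right) + 2 x^{4} + x^{3} - x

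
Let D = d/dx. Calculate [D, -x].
-1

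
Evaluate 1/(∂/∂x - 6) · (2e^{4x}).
- e^{4 x}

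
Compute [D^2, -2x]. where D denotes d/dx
-4D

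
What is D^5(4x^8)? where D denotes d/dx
26880 x^{3}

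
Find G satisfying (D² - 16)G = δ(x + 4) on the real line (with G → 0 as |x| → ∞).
-\frac{e^{-4|x + 4|}}{8}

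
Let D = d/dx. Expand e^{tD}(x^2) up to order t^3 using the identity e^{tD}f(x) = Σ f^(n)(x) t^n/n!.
t^{2} + 2 t x + x^{2}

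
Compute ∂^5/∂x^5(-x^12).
- 95040 x^{7}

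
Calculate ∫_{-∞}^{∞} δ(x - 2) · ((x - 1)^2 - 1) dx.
0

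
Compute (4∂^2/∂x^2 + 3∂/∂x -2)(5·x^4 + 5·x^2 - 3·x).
- 10 x^{4} + 60 x^{3} + 230 x^{2} + 36 x + 31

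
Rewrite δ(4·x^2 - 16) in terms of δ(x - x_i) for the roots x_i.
\frac{\delta(x - 2) + \delta(x + 2)}{16}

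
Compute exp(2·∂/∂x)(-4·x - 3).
- 4 x - 11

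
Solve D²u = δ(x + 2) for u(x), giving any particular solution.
\frac{|x + 2|}{2}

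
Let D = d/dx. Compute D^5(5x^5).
600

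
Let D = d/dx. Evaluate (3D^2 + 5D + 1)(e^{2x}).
23 e^{2 x}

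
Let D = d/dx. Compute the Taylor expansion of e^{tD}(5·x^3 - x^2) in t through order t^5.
5 t^{3} + t^{2} \left(15 x - 1\right) + t x \left(15 x - 2\right) + 5 x^{3} - x^{2}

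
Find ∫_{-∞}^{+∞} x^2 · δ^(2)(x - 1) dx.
2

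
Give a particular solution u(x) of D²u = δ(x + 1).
\frac{|x + 1|}{2}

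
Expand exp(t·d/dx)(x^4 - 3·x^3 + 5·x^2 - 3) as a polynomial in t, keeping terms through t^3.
t^{3} \left(4 x - 3\right) + t^{2} \left(6 x^{2} - 9 x + 5\right) + t x \left(4 x^{2} - 9 x + 10\right) + x^{4} - 3 x^{3} + 5 x^{2} - 3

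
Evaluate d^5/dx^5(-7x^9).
- 105840 x^{4}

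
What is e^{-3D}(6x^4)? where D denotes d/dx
6 x^{4} - 72 x^{3} + 324 x^{2} - 648 x + 486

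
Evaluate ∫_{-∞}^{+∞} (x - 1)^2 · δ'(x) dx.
2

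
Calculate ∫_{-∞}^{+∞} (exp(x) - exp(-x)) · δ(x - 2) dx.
2 \sinh{\left(2 \right)}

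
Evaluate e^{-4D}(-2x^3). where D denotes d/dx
- 2 x^{3} + 24 x^{2} - 96 x + 128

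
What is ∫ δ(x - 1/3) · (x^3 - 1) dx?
- \frac{26}{27}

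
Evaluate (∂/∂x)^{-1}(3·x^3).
\frac{3 x^{4}}{4}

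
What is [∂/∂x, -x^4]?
- 4 x^{3}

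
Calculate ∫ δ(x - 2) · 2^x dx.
4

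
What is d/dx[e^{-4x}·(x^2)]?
2 x \left(1 - 2 x\right) e^{- 4 x}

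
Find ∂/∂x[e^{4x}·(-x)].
\left(- 4 x - 1\right) e^{4 x}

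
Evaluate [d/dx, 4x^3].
12 x^{2}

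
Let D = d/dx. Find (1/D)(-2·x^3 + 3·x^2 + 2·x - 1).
- \frac{x^{4}}{2} + x^{3} + x^{2} - x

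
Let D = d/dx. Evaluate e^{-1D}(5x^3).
5 x^{3} - 15 x^{2} + 15 x - 5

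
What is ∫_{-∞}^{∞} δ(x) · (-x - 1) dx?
-1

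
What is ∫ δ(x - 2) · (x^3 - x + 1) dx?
7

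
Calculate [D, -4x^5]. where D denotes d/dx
- 20 x^{4}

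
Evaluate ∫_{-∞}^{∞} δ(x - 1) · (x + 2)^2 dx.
9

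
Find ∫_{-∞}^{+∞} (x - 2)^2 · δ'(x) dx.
4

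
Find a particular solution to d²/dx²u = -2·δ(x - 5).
-|x - 5|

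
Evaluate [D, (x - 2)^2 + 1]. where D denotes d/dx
2 x - 4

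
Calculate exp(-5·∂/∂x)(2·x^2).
2 x^{2} - 20 x + 50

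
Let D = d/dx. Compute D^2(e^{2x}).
4 e^{2 x}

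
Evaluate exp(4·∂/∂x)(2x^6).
2 x^{6} + 48 x^{5} + 480 x^{4} + 2560 x^{3} + 7680 x^{2} + 12288 x + 8192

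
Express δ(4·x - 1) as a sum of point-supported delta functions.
\frac{\delta(x - 1/4)}{4}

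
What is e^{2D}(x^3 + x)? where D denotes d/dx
x^{3} + 6 x^{2} + 13 x + 10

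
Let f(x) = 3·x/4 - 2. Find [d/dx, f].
\frac{3}{4}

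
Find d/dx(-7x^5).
- 35 x^{4}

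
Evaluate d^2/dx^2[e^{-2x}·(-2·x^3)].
4 x \left(- 2 x^{2} + 6 x - 3\right) e^{- 2 x}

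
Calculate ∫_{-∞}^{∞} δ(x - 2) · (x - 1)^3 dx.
1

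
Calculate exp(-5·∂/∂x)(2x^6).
2 x^{6} - 60 x^{5} + 750 x^{4} - 5000 x^{3} + 18750 x^{2} - 37500 x + 31250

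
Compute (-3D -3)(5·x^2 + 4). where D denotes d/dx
- 15 x^{2} - 30 x - 12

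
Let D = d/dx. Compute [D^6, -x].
-6D^{5}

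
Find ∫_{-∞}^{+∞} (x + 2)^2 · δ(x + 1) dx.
1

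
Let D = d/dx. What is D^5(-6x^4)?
0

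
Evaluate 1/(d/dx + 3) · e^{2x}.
\frac{e^{2 x}}{5}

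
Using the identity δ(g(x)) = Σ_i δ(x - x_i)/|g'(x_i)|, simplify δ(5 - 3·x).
\frac{\delta(x - 5/3)}{3}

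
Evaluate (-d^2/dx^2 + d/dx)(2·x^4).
8 x^{2} \left(x - 3\right)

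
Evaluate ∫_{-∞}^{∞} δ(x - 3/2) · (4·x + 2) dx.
8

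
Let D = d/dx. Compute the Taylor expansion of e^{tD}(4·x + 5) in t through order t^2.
4 t + 4 x + 5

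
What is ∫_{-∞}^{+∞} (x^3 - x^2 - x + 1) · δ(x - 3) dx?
16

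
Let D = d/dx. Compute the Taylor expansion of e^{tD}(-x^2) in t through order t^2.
- t^{2} - 2 t x - x^{2}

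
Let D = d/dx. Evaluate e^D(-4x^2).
- 4 x^{2} - 8 x - 4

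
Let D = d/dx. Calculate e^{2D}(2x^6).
2 x^{6} + 24 x^{5} + 120 x^{4} + 320 x^{3} + 480 x^{2} + 384 x + 128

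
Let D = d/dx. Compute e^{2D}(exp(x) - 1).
e^{x + 2} - 1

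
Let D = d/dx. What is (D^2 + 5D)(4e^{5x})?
200 e^{5 x}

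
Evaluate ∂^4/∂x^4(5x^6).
1800 x^{2}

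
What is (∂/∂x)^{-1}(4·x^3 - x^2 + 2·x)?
x^{4} - \frac{x^{3}}{3} + x^{2}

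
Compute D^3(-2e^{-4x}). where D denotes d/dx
128 e^{- 4 x}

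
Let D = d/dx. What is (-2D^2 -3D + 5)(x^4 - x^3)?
x \left(5 x^{3} - 17 x^{2} - 15 x + 12\right)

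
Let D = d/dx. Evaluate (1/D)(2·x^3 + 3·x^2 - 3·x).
\frac{x^{4}}{2} + x^{3} - \frac{3 x^{2}}{2}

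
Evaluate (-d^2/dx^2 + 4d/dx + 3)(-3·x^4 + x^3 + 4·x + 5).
- 9 x^{4} - 45 x^{3} + 48 x^{2} + 6 x + 31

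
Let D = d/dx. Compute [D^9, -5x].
-45D^{8}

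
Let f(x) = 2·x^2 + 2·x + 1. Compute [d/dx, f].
4 x + 2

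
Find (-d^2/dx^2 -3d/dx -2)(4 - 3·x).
6 x + 1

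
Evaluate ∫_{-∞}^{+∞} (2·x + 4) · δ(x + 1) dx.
2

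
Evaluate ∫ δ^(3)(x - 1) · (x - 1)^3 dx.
-6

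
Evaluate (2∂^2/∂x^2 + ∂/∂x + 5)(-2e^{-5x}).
- 100 e^{- 5 x}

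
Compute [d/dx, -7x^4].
- 28 x^{3}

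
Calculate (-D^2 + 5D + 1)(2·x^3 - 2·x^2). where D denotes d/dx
2 x^{3} + 28 x^{2} - 32 x + 4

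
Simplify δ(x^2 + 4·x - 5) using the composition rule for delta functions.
\frac{\delta(x - 1) + \delta(x + 5)}{6}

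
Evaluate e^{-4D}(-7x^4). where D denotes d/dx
- 7 x^{4} + 112 x^{3} - 672 x^{2} + 1792 x - 1792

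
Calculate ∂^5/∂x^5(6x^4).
0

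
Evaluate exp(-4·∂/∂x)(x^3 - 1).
x^{3} - 12 x^{2} + 48 x - 65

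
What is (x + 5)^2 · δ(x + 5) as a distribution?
0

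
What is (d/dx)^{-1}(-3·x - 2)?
- \frac{3 x^{2}}{2} - 2 x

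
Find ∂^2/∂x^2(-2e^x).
- 2 e^{x}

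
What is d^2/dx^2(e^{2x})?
4 e^{2 x}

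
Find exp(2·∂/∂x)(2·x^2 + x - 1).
2 x^{2} + 9 x + 9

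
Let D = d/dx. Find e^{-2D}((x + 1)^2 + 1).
x^{2} - 2 x + 2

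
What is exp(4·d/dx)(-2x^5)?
- 2 x^{5} - 40 x^{4} - 320 x^{3} - 1280 x^{2} - 2560 x - 2048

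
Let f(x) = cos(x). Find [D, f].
- \sin{\left(x \right)}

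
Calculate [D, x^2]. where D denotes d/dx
2 x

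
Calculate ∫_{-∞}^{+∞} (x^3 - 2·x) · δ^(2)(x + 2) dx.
-12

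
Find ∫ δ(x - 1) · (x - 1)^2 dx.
0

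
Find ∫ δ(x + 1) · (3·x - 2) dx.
-5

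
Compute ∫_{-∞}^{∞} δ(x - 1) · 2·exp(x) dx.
2 e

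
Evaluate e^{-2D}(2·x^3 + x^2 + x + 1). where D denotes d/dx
2 x^{3} - 11 x^{2} + 21 x - 13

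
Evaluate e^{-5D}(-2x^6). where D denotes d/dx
- 2 x^{6} + 60 x^{5} - 750 x^{4} + 5000 x^{3} - 18750 x^{2} + 37500 x - 31250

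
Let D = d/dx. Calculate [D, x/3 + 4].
\frac{1}{3}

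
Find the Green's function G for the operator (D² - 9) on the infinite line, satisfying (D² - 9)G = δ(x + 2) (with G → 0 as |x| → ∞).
-\frac{e^{-3|x + 2|}}{6}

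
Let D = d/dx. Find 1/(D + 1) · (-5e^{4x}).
- e^{4 x}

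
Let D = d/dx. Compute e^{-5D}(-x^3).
- x^{3} + 15 x^{2} - 75 x + 125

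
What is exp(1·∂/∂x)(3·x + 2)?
3 x + 5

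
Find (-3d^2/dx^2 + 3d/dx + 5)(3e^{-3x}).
- 93 e^{- 3 x}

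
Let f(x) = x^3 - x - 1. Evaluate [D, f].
3 x^{2} - 1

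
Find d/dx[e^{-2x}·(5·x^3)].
x^{2} \left(15 - 10 x\right) e^{- 2 x}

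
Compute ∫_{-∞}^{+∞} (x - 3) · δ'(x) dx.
-1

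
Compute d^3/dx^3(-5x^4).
- 120 x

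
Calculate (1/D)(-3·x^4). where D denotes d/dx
- \frac{3 x^{5}}{5}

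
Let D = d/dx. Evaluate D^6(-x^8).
- 20160 x^{2}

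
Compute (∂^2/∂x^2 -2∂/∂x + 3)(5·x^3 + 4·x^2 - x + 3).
15 x^{3} - 18 x^{2} + 11 x + 19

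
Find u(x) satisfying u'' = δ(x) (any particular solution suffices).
\frac{|x|}{2}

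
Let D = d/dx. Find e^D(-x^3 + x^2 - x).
- x^{3} - 2 x^{2} - 2 x - 1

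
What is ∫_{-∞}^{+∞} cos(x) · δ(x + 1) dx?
\cos{\left(1 \right)}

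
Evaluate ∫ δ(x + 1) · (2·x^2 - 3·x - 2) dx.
3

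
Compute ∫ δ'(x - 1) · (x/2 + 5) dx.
- \frac{1}{2}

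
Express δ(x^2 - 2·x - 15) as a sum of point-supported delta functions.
\frac{\delta(x - 5) + \delta(x + 3)}{8}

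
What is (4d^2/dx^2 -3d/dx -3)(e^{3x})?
24 e^{3 x}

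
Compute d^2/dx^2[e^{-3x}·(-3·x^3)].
9 x \left(- 3 x^{2} + 6 x - 2\right) e^{- 3 x}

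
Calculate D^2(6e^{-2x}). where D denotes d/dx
24 e^{- 2 x}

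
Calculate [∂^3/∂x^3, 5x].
15\frac{d^{2}}{dx^{2}}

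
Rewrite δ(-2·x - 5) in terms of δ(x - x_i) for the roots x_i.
\frac{\delta(x + 5/2)}{2}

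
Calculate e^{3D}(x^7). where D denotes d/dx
x^{7} + 21 x^{6} + 189 x^{5} + 945 x^{4} + 2835 x^{3} + 5103 x^{2} + 5103 x + 2187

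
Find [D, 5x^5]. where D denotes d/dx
25 x^{4}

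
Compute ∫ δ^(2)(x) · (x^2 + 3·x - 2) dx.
2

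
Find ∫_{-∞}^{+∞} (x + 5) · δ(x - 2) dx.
7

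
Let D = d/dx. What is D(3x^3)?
9 x^{2}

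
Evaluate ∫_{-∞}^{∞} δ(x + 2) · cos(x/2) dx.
\cos{\left(1 \right)}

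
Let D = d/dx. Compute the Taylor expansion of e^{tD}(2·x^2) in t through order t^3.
2 t^{2} + 4 t x + 2 x^{2}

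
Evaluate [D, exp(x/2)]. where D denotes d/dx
\frac{e^{\frac{x}{2}}}{2}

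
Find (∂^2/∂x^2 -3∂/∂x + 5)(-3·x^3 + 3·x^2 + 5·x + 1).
- 15 x^{3} + 42 x^{2} - 11 x - 4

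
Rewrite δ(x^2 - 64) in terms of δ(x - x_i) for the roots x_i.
\frac{\delta(x - 8) + \delta(x + 8)}{16}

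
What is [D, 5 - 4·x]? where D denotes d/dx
-4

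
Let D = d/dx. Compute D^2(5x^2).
10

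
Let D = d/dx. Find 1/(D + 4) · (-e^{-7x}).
\frac{e^{- 7 x}}{3}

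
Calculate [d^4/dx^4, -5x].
-20\frac{d^{3}}{dx^{3}}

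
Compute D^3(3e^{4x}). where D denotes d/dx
192 e^{4 x}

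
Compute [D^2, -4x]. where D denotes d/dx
-8D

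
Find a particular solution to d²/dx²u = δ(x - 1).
\frac{|x - 1|}{2}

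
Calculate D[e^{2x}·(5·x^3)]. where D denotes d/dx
x^{2} \left(10 x + 15\right) e^{2 x}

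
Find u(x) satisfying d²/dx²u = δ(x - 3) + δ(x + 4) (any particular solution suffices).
\frac{|x - 3|}{2} + \frac{|x + 4|}{2}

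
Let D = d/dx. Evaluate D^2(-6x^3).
- 36 x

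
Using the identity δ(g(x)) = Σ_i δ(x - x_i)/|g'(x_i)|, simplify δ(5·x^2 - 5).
\frac{\delta(x - 1) + \delta(x + 1)}{10}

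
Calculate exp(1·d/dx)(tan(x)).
\tan{\left(x + 1 \right)}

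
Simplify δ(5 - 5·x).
\frac{\delta(x - 1)}{5}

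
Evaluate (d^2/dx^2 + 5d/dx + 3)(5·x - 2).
15 x + 19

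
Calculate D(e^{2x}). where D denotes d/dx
2 e^{2 x}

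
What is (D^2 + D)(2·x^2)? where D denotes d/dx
4 x + 4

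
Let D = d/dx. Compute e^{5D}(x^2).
x^{2} + 10 x + 25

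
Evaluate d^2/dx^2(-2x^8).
- 112 x^{6}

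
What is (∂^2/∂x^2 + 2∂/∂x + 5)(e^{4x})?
29 e^{4 x}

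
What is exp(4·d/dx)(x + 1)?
x + 5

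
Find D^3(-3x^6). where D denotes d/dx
- 360 x^{3}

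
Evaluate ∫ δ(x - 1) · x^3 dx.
1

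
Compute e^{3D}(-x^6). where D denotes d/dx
- x^{6} - 18 x^{5} - 135 x^{4} - 540 x^{3} - 1215 x^{2} - 1458 x - 729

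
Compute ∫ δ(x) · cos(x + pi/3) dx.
\frac{1}{2}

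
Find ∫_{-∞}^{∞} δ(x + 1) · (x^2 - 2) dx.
-1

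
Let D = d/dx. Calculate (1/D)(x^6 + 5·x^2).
\frac{x^{7}}{7} + \frac{5 x^{3}}{3}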